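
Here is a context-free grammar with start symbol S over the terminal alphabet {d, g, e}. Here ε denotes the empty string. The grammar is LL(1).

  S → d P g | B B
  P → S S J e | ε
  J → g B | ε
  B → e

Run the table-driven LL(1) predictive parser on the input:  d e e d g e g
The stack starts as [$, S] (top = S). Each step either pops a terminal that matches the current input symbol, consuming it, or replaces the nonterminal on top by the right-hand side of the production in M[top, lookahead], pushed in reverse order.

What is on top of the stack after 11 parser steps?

step 1: stack=$ S  input=d e e d g e g $  — expand S → d P g
step 2: stack=$ g P d  input=d e e d g e g $  — match d
step 3: stack=$ g P  input=e e d g e g $  — expand P → S S J e
step 4: stack=$ g e J S S  input=e e d g e g $  — expand S → B B
step 5: stack=$ g e J S B B  input=e e d g e g $  — expand B → e
step 6: stack=$ g e J S B e  input=e e d g e g $  — match e
step 7: stack=$ g e J S B  input=e d g e g $  — expand B → e
step 8: stack=$ g e J S e  input=e d g e g $  — match e
step 9: stack=$ g e J S  input=d g e g $  — expand S → d P g
step 10: stack=$ g e J g P d  input=d g e g $  — match d
step 11: stack=$ g e J g P  input=g e g $  — expand P → ε
Stack after step 11: $ g e J g (top = g).

g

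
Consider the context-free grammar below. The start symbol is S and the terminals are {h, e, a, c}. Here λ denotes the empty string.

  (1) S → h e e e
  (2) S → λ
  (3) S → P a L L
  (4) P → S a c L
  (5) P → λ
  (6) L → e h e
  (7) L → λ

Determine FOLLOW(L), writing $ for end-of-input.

FIRST(L) = {λ, e}
FIRST(S) = {λ, a, h}  (via P a L L)
FIRST(P) = {λ, a, h}  (via S a c L)
FOLLOW(S) includes $ since S is the start symbol.
FOLLOW(S): in P→S a c L, S is followed by a c L with FIRST {a}. Thus FOLLOW(S) = {$, a}.
FOLLOW(P): in S→P a L L, P is followed by a L L with FIRST {a}. Thus FOLLOW(P) = {a}.
FOLLOW(L): in S→P a L L (occurrence 1), L is followed by L with FIRST {λ, e}; in S→P a L L (occurrence 1), the suffix after L is nullable, so FOLLOW(L) ⊇ FOLLOW(S) = {$, a}; in S→P a L L (occurrence 2), the suffix after L is empty, so FOLLOW(L) ⊇ FOLLOW(S) = {$, a}; in P→S a c L, the suffix after L is empty, so FOLLOW(L) ⊇ FOLLOW(P) = {a}. Thus FOLLOW(L) = {$, a, e}.

{$, a, e}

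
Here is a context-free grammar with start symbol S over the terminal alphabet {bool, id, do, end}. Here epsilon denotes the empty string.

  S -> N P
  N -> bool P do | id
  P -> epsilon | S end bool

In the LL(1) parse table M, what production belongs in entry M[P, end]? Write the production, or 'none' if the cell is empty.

FIRST(N) = {bool, id}
FIRST(S) = {bool, id}  (via N P)
FIRST(P) = {epsilon, bool, id}  (via S end bool)
FOLLOW(S) includes $ since S is the start symbol.
FOLLOW(S): in P->S end bool, S is followed by end bool with FIRST {end}. Thus FOLLOW(S) = {$, end}.
FOLLOW(P): in S->N P, the suffix after P is empty, so FOLLOW(P) ⊇ FOLLOW(S) = {$, end}; in N->bool P do, P is followed by do with FIRST {do}. Thus FOLLOW(P) = {$, do, end}.
For P -> epsilon: FIRST(epsilon) = {epsilon}, so it goes in M[P, t] for t ∈ {}; since epsilon ∈ FIRST, also for every t ∈ FOLLOW(P) = {$, do, end}.
For P -> S end bool: FIRST(S end bool) = {bool, id}, so it goes in M[P, t] for t ∈ {bool, id}.

P -> epsilon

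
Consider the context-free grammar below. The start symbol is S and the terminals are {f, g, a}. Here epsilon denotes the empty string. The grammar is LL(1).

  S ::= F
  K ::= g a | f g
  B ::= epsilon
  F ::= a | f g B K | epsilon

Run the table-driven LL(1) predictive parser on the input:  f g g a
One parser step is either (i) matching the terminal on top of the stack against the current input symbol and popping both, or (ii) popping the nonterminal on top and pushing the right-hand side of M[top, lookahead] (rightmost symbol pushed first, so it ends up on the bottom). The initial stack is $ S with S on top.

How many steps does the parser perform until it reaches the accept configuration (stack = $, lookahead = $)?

step 1: stack=$ S  input=f g g a $  — expand S ::= F
step 2: stack=$ F  input=f g g a $  — expand F ::= f g B K
step 3: stack=$ K B g f  input=f g g a $  — match f
step 4: stack=$ K B g  input=g g a $  — match g
step 5: stack=$ K B  input=g a $  — expand B ::= epsilon
step 6: stack=$ K  input=g a $  — expand K ::= g a
step 7: stack=$ a g  input=g a $  — match g
step 8: stack=$ a  input=a $  — match a
Accept reached after 8 steps.

8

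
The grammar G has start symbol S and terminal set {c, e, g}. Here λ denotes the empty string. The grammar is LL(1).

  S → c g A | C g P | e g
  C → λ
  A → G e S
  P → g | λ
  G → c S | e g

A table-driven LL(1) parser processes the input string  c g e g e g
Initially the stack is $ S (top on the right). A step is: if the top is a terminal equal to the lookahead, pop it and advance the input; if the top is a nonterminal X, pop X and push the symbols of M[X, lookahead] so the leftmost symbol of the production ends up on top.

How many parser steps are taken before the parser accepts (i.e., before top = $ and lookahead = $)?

step 1: stack=$ S  input=c g e g e g $  — expand S → c g A
step 2: stack=$ A g c  input=c g e g e g $  — match c
step 3: stack=$ A g  input=g e g e g $  — match g
step 4: stack=$ A  input=e g e g $  — expand A → G e S
step 5: stack=$ S e G  input=e g e g $  — expand G → e g
step 6: stack=$ S e g e  input=e g e g $  — match e
step 7: stack=$ S e g  input=g e g $  — match g
step 8: stack=$ S e  input=e g $  — match e
step 9: stack=$ S  input=g $  — expand S → C g P
step 10: stack=$ P g C  input=g $  — expand C → λ
step 11: stack=$ P g  input=g $  — match g
step 12: stack=$ P  input=$  — expand P → λ
Accept reached after 12 steps.

12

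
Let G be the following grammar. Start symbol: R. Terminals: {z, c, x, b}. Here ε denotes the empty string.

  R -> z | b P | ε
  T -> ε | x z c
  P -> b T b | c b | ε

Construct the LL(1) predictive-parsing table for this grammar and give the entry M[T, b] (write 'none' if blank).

FIRST(R): from R->z we get {z}; from R->b P we get {b}; from R->ε we get {ε}. So FIRST(R) = {ε, b, z}.
FIRST(T): from T->ε we get {ε}; from T->x z c we get {x}. So FIRST(T) = {ε, x}.
FIRST(P): from P->b T b we get {b}; from P->c b we get {c}; from P->ε we get {ε}. So FIRST(P) = {ε, b, c}.
FOLLOW(R) includes $ since R is the start symbol.
FOLLOW(T): in P->b T b, T is followed by b with FIRST {b}. Thus FOLLOW(T) = {b}.
For T -> ε: FIRST(ε) = {ε}, so it goes in M[T, t] for t ∈ {}; since ε ∈ FIRST, also for every t ∈ FOLLOW(T) = {b}.
For T -> x z c: FIRST(x z c) = {x}, so it goes in M[T, t] for t ∈ {x}.

T -> ε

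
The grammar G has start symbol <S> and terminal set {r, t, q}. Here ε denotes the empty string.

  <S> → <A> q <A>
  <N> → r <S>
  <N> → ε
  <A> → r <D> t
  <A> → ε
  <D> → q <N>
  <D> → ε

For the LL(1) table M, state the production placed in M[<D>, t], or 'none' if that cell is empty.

FIRST(<N>): from <N>→r <S> we get {r}; from <N>→ε we get {ε}. So FIRST(<N>) = {ε, r}.
FIRST(<A>): from <A>→r <D> t we get {r}; from <A>→ε we get {ε}. So FIRST(<A>) = {ε, r}.
FIRST(<D>): from <D>→q <N> we get {q}; from <D>→ε we get {ε}. So FIRST(<D>) = {ε, q}.
FIRST(<S>): from <S>→<A> q <A> we get {q, r}. So FIRST(<S>) = {q, r}.
FOLLOW(<S>) includes $ since <S> is the start symbol.
FOLLOW(<D>): in <A>→r <D> t, <D> is followed by t with FIRST {t}. Thus FOLLOW(<D>) = {t}.
For <D> → q <N>: FIRST(q <N>) = {q}, so it goes in M[<D>, t] for t ∈ {q}.
For <D> → ε: FIRST(ε) = {ε}, so it goes in M[<D>, t] for t ∈ {}; since ε ∈ FIRST, also for every t ∈ FOLLOW(<D>) = {t}.

<D> → ε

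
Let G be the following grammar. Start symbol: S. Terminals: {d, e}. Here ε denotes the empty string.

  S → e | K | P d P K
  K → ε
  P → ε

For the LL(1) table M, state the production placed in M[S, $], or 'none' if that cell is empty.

S → K

FIRST(K) = {ε}
FIRST(P) = {ε}
FIRST(S) = {ε, d, e}  (via K, P d P K)
FOLLOW(S) includes $ since S is the start symbol.
FOLLOW(S): S appears on no right-hand side. Thus FOLLOW(S) = {$}.
For S → e: FIRST(e) = {e}, so it goes in M[S, t] for t ∈ {e}.
For S → K: FIRST(K) = {ε}, so it goes in M[S, t] for t ∈ {}; since ε ∈ FIRST, also for every t ∈ FOLLOW(S) = {$}.
For S → P d P K: FIRST(P d P K) = {d}, so it goes in M[S, t] for t ∈ {d}.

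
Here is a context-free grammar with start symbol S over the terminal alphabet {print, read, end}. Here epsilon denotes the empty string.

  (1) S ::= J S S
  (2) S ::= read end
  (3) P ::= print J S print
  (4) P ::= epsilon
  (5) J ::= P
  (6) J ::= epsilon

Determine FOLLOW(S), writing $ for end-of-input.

{$, print, read}

FIRST(P): from P::=print J S print we get {print}; from P::=epsilon we get {epsilon}. So FIRST(P) = {epsilon, print}.
FIRST(J): from J::=P we get {epsilon, print}; from J::=epsilon we get {epsilon}. So FIRST(J) = {epsilon, print}.
FIRST(S): from S::=J S S we get {print, read}; from S::=read end we get {read}. So FIRST(S) = {print, read}.
FOLLOW(S) includes $ since S is the start symbol.
FOLLOW(S): in S::=J S S (occurrence 1), S is followed by S with FIRST {print, read}; in S::=J S S (occurrence 2), the suffix after S is empty (adds nothing new); in P::=print J S print, S is followed by print with FIRST {print}. Thus FOLLOW(S) = {$, print, read}.
FOLLOW(J): in S::=J S S, J is followed by S S with FIRST {print, read}; in P::=print J S print, J is followed by S print with FIRST {print, read}. Thus FOLLOW(J) = {print, read}.
FOLLOW(P): in J::=P, the suffix after P is empty, so FOLLOW(P) ⊇ FOLLOW(J) = {print, read}. Thus FOLLOW(P) = {print, read}.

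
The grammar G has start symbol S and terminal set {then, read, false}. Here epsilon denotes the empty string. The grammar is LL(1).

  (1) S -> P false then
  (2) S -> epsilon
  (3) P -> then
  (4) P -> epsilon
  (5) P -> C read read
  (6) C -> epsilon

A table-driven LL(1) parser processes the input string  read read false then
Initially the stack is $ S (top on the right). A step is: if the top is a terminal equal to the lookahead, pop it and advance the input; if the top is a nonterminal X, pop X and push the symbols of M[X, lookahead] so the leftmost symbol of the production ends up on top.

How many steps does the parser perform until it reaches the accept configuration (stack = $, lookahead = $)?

7

     Stack                     Input                   Action
  1  $ S                       read read false then $  expand S -> P false then
  2  $ then false P            read read false then $  expand P -> C read read
  3  $ then false read read C  read read false then $  expand C -> epsilon
  4  $ then false read read    read read false then $  match read
  5  $ then false read         read false then $       match read
  6  $ then false              false then $            match false
  7  $ then                    then $                  match then
Accept reached after 7 steps.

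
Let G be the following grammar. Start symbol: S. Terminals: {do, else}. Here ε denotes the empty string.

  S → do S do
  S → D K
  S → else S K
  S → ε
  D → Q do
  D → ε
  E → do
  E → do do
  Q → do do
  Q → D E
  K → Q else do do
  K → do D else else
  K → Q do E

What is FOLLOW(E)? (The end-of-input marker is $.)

FIRST(E): from E→do we get {do}; from E→do do we get {do}. So FIRST(E) = {do}.
FIRST(S): from S→do S do we get {do}; from S→D K we get {do}; from S→else S K we get {else}; from S→ε we get {ε}. So FIRST(S) = {ε, do, else}.
FIRST(D): from D→Q do we get {do}; from D→ε we get {ε}. So FIRST(D) = {ε, do}.
FIRST(Q): from Q→do do we get {do}; from Q→D E we get {do}. So FIRST(Q) = {do}.
FIRST(K): from K→Q else do do we get {do}; from K→do D else else we get {do}; from K→Q do E we get {do}. So FIRST(K) = {do}.
FOLLOW(S) includes $ since S is the start symbol.
FOLLOW(S): in S→do S do, S is followed by do with FIRST {do}; in S→else S K, S is followed by K with FIRST {do}. Thus FOLLOW(S) = {$, do}.
FOLLOW(D): in S→D K, D is followed by K with FIRST {do}; in Q→D E, D is followed by E with FIRST {do}; in K→do D else else, D is followed by else else with FIRST {else}. Thus FOLLOW(D) = {do, else}.
FOLLOW(Q): in D→Q do, Q is followed by do with FIRST {do}; in K→Q else do do, Q is followed by else do do with FIRST {else}; in K→Q do E, Q is followed by do E with FIRST {do}. Thus FOLLOW(Q) = {do, else}.
FOLLOW(K): in S→D K, the suffix after K is empty, so FOLLOW(K) ⊇ FOLLOW(S) = {$, do}; in S→else S K, the suffix after K is empty, so FOLLOW(K) ⊇ FOLLOW(S) = {$, do}. Thus FOLLOW(K) = {$, do}.
FOLLOW(E): in Q→D E, the suffix after E is empty, so FOLLOW(E) ⊇ FOLLOW(Q) = {do, else}; in K→Q do E, the suffix after E is empty, so FOLLOW(E) ⊇ FOLLOW(K) = {$, do}. Thus FOLLOW(E) = {$, do, else}.

{$, do, else}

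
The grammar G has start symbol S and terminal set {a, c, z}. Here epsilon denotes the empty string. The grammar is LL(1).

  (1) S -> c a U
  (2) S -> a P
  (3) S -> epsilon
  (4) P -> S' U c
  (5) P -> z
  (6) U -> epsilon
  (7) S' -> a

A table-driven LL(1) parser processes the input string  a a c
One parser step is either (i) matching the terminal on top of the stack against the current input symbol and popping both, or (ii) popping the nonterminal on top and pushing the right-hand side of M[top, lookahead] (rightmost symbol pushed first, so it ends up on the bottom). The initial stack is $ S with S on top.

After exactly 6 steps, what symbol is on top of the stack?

step 1: stack=$ S  input=a a c $  — expand S -> a P
step 2: stack=$ P a  input=a a c $  — match a
step 3: stack=$ P  input=a c $  — expand P -> S' U c
step 4: stack=$ c U S'  input=a c $  — expand S' -> a
step 5: stack=$ c U a  input=a c $  — match a
step 6: stack=$ c U  input=c $  — expand U -> epsilon
Stack after step 6: $ c (top = c).

c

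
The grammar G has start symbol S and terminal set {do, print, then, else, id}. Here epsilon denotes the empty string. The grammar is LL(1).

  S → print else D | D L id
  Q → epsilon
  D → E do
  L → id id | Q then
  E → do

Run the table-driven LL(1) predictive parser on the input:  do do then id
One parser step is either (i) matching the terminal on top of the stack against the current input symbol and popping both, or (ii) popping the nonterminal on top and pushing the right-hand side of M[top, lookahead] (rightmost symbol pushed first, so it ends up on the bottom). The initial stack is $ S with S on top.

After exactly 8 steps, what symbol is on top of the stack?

id

     Stack         Input            Action
  1  $ S           do do then id $  expand S → D L id
  2  $ id L D      do do then id $  expand D → E do
  3  $ id L do E   do do then id $  expand E → do
  4  $ id L do do  do do then id $  match do
  5  $ id L do     do then id $     match do
  6  $ id L        then id $        expand L → Q then
  7  $ id then Q   then id $        expand Q → epsilon
  8  $ id then     then id $        match then
Stack after step 8: $ id (top = id).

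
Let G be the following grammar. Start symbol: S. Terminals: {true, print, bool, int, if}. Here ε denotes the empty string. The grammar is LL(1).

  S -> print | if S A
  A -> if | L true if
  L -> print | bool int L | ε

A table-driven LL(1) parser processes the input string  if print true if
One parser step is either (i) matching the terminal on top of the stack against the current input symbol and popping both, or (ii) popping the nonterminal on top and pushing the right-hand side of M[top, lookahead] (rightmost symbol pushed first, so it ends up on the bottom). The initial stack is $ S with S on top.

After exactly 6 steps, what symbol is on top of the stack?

step 1: stack=$ S  input=if print true if $  — expand S -> if S A
step 2: stack=$ A S if  input=if print true if $  — match if
step 3: stack=$ A S  input=print true if $  — expand S -> print
step 4: stack=$ A print  input=print true if $  — match print
step 5: stack=$ A  input=true if $  — expand A -> L true if
step 6: stack=$ if true L  input=true if $  — expand L -> ε
Stack after step 6: $ if true (top = true).

true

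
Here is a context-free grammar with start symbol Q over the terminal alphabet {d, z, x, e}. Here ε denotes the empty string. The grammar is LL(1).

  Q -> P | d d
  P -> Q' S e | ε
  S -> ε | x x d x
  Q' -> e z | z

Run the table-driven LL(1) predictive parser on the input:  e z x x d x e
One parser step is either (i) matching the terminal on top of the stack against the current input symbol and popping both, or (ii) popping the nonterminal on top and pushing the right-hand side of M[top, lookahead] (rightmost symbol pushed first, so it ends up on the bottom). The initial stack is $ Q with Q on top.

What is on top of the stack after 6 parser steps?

x

     Stack      Input            Action
  1  $ Q        e z x x d x e $  expand Q -> P
  2  $ P        e z x x d x e $  expand P -> Q' S e
  3  $ e S Q'   e z x x d x e $  expand Q' -> e z
  4  $ e S z e  e z x x d x e $  match e
  5  $ e S z    z x x d x e $    match z
  6  $ e S      x x d x e $      expand S -> x x d x
Stack after step 6: $ e x d x x (top = x).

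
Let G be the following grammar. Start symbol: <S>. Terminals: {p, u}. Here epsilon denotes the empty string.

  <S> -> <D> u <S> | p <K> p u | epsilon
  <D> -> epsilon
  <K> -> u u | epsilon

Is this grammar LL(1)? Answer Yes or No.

Yes

FIRST(<S>) = {epsilon, p, u}
FIRST(<D>) = {epsilon}
FIRST(<K>) = {epsilon, u}
FOLLOW(<S>) = {$}
FOLLOW(<D>) = {u}
FOLLOW(<K>) = {p}
Each cell of M receives at most one production.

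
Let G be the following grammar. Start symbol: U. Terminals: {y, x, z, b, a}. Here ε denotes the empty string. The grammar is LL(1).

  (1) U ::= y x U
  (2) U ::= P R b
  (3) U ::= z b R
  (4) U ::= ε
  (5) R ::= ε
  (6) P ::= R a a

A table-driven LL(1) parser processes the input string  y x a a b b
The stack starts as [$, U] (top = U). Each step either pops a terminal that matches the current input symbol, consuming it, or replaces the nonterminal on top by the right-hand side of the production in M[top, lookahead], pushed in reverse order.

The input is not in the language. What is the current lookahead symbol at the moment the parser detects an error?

b

step 1: stack=$ U  input=y x a a b b $  — expand U ::= y x U
step 2: stack=$ U x y  input=y x a a b b $  — match y
step 3: stack=$ U x  input=x a a b b $  — match x
step 4: stack=$ U  input=a a b b $  — expand U ::= P R b
step 5: stack=$ b R P  input=a a b b $  — expand P ::= R a a
step 6: stack=$ b R a a R  input=a a b b $  — expand R ::= ε
step 7: stack=$ b R a a  input=a a b b $  — match a
step 8: stack=$ b R a  input=a b b $  — match a
step 9: stack=$ b R  input=b b $  — expand R ::= ε
step 10: stack=$ b  input=b b $  — match b
step 11: stack=$  input=b $  — error: stack empty but input remains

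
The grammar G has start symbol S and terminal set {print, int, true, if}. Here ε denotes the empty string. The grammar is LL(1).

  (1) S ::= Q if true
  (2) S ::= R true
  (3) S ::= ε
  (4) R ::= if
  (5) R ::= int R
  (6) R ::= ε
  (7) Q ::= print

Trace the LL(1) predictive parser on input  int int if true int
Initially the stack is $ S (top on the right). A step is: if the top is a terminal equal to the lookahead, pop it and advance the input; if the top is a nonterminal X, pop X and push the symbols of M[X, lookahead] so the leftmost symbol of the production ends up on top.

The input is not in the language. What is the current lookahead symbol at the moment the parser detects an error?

int

     Stack         Input                  Action
  1  $ S           int int if true int $  expand S ::= R true
  2  $ true R      int int if true int $  expand R ::= int R
  3  $ true R int  int int if true int $  match int
  4  $ true R      int if true int $      expand R ::= int R
  5  $ true R int  int if true int $      match int
  6  $ true R      if true int $          expand R ::= if
  7  $ true if     if true int $          match if
  8  $ true        true int $             match true
  9  $             int $                  error: stack empty but input remains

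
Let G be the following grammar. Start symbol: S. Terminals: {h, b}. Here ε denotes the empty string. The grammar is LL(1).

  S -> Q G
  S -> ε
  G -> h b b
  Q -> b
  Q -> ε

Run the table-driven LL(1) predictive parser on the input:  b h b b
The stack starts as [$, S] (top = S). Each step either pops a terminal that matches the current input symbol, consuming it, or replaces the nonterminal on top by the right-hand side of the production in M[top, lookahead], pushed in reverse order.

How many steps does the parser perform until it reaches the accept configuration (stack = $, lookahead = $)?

7

step 1: stack=$ S  input=b h b b $  — expand S -> Q G
step 2: stack=$ G Q  input=b h b b $  — expand Q -> b
step 3: stack=$ G b  input=b h b b $  — match b
step 4: stack=$ G  input=h b b $  — expand G -> h b b
step 5: stack=$ b b h  input=h b b $  — match h
step 6: stack=$ b b  input=b b $  — match b
step 7: stack=$ b  input=b $  — match b
Accept reached after 7 steps.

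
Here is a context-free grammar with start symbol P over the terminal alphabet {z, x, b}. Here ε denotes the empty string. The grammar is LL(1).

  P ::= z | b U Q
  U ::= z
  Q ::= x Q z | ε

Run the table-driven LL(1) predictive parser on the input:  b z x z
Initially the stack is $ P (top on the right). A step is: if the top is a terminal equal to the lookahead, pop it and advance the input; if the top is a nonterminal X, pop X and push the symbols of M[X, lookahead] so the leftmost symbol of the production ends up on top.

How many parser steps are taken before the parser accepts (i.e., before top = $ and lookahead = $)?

     Stack    Input      Action
  1  $ P      b z x z $  expand P ::= b U Q
  2  $ Q U b  b z x z $  match b
  3  $ Q U    z x z $    expand U ::= z
  4  $ Q z    z x z $    match z
  5  $ Q      x z $      expand Q ::= x Q z
  6  $ z Q x  x z $      match x
  7  $ z Q    z $        expand Q ::= ε
  8  $ z      z $        match z
Accept reached after 8 steps.

8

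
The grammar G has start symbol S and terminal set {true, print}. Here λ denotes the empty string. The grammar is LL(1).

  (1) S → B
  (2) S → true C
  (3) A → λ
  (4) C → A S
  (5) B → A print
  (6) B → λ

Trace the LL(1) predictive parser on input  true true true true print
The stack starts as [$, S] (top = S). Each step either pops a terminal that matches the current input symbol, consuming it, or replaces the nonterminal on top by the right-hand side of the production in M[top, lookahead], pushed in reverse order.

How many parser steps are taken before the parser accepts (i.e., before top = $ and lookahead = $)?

step 1: stack=$ S  input=true true true true print $  — expand S → true C
step 2: stack=$ C true  input=true true true true print $  — match true
step 3: stack=$ C  input=true true true print $  — expand C → A S
step 4: stack=$ S A  input=true true true print $  — expand A → λ
step 5: stack=$ S  input=true true true print $  — expand S → true C
step 6: stack=$ C true  input=true true true print $  — match true
step 7: stack=$ C  input=true true print $  — expand C → A S
step 8: stack=$ S A  input=true true print $  — expand A → λ
step 9: stack=$ S  input=true true print $  — expand S → true C
step 10: stack=$ C true  input=true true print $  — match true
step 11: stack=$ C  input=true print $  — expand C → A S
step 12: stack=$ S A  input=true print $  — expand A → λ
step 13: stack=$ S  input=true print $  — expand S → true C
step 14: stack=$ C true  input=true print $  — match true
step 15: stack=$ C  input=print $  — expand C → A S
step 16: stack=$ S A  input=print $  — expand A → λ
step 17: stack=$ S  input=print $  — expand S → B
step 18: stack=$ B  input=print $  — expand B → A print
step 19: stack=$ print A  input=print $  — expand A → λ
step 20: stack=$ print  input=print $  — match print
Accept reached after 20 steps.

20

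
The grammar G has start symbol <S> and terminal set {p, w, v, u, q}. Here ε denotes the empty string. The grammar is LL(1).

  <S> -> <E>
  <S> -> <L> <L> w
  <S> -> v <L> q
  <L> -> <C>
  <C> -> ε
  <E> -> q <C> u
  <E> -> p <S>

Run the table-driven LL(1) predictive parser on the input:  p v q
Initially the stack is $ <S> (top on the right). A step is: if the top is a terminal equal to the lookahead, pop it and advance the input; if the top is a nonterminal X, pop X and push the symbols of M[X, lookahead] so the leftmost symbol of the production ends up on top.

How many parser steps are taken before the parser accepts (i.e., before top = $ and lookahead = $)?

8

     Stack      Input    Action
  1  $ <S>      p v q $  expand <S> -> <E>
  2  $ <E>      p v q $  expand <E> -> p <S>
  3  $ <S> p    p v q $  match p
  4  $ <S>      v q $    expand <S> -> v <L> q
  5  $ q <L> v  v q $    match v
  6  $ q <L>    q $      expand <L> -> <C>
  7  $ q <C>    q $      expand <C> -> ε
  8  $ q        q $      match q
Accept reached after 8 steps.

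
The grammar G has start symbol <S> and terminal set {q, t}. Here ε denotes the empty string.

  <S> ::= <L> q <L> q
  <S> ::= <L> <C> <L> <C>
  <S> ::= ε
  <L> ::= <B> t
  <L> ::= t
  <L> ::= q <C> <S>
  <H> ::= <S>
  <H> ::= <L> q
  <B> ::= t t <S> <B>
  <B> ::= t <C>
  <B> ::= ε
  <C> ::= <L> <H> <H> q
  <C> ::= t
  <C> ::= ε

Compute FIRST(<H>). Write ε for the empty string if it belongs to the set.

FIRST(<B>) = {ε, t}
FIRST(<L>) = {q, t}  (via <B> t)
FIRST(<S>) = {ε, q, t}  (via <L> q <L> q, <L> <C> <L> <C>)
FIRST(<C>) = {ε, q, t}  (via <L> <H> <H> q)
FIRST(<H>) = {ε, q, t}  (via <S>, <L> q)

{ε, q, t}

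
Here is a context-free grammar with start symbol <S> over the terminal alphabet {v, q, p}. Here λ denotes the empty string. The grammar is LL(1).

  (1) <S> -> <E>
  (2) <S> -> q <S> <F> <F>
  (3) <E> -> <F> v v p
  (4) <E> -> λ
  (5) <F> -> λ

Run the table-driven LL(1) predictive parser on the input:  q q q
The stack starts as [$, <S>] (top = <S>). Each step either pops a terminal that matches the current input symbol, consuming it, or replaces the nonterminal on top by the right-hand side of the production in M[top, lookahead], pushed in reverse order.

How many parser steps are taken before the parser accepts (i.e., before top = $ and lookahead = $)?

      Stack                            Input    Action
   1  $ <S>                            q q q $  expand <S> -> q <S> <F> <F>
   2  $ <F> <F> <S> q                  q q q $  match q
   3  $ <F> <F> <S>                    q q $    expand <S> -> q <S> <F> <F>
   4  $ <F> <F> <F> <F> <S> q          q q $    match q
   5  $ <F> <F> <F> <F> <S>            q $      expand <S> -> q <S> <F> <F>
   6  $ <F> <F> <F> <F> <F> <F> <S> q  q $      match q
   7  $ <F> <F> <F> <F> <F> <F> <S>    $        expand <S> -> <E>
   8  $ <F> <F> <F> <F> <F> <F> <E>    $        expand <E> -> λ
   9  $ <F> <F> <F> <F> <F> <F>        $        expand <F> -> λ
  10  $ <F> <F> <F> <F> <F>            $        expand <F> -> λ
  11  $ <F> <F> <F> <F>                $        expand <F> -> λ
  12  $ <F> <F> <F>                    $        expand <F> -> λ
  13  $ <F> <F>                        $        expand <F> -> λ
  14  $ <F>                            $        expand <F> -> λ
Accept reached after 14 steps.

14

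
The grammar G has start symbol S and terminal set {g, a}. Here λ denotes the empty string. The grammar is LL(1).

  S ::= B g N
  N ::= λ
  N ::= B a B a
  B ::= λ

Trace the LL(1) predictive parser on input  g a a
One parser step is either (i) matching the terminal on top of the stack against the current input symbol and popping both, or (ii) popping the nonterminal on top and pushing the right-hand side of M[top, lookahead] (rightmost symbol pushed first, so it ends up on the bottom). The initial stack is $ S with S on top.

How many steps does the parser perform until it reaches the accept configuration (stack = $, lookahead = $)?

8

step 1: stack=$ S  input=g a a $  — expand S ::= B g N
step 2: stack=$ N g B  input=g a a $  — expand B ::= λ
step 3: stack=$ N g  input=g a a $  — match g
step 4: stack=$ N  input=a a $  — expand N ::= B a B a
step 5: stack=$ a B a B  input=a a $  — expand B ::= λ
step 6: stack=$ a B a  input=a a $  — match a
step 7: stack=$ a B  input=a $  — expand B ::= λ
step 8: stack=$ a  input=a $  — match a
Accept reached after 8 steps.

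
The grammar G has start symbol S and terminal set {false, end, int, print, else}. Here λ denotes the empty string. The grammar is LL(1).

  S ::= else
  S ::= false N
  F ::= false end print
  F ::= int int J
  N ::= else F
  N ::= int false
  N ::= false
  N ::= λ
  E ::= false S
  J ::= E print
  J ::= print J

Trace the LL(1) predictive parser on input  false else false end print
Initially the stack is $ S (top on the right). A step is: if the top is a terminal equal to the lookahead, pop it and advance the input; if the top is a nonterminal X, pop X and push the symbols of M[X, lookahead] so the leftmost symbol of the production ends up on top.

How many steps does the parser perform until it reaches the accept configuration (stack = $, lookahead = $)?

8

     Stack              Input                         Action
  1  $ S                false else false end print $  expand S ::= false N
  2  $ N false          false else false end print $  match false
  3  $ N                else false end print $        expand N ::= else F
  4  $ F else           else false end print $        match else
  5  $ F                false end print $             expand F ::= false end print
  6  $ print end false  false end print $             match false
  7  $ print end        end print $                   match end
  8  $ print            print $                       match print
Accept reached after 8 steps.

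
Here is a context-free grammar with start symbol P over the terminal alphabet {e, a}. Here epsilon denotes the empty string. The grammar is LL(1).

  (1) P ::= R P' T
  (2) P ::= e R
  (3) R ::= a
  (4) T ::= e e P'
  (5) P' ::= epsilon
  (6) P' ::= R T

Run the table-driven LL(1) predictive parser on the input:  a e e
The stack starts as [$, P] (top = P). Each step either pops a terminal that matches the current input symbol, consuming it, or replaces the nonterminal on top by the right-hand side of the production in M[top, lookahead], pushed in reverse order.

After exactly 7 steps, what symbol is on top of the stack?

step 1: stack=$ P  input=a e e $  — expand P ::= R P' T
step 2: stack=$ T P' R  input=a e e $  — expand R ::= a
step 3: stack=$ T P' a  input=a e e $  — match a
step 4: stack=$ T P'  input=e e $  — expand P' ::= epsilon
step 5: stack=$ T  input=e e $  — expand T ::= e e P'
step 6: stack=$ P' e e  input=e e $  — match e
step 7: stack=$ P' e  input=e $  — match e
Stack after step 7: $ P' (top = P').

P'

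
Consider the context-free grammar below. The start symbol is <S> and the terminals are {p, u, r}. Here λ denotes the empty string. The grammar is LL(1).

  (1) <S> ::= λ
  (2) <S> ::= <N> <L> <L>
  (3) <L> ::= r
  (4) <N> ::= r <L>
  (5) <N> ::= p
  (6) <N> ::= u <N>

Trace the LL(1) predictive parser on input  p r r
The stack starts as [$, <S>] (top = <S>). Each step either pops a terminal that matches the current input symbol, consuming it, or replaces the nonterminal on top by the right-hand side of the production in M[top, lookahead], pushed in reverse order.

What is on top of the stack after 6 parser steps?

r

step 1: stack=$ <S>  input=p r r $  — expand <S> ::= <N> <L> <L>
step 2: stack=$ <L> <L> <N>  input=p r r $  — expand <N> ::= p
step 3: stack=$ <L> <L> p  input=p r r $  — match p
step 4: stack=$ <L> <L>  input=r r $  — expand <L> ::= r
step 5: stack=$ <L> r  input=r r $  — match r
step 6: stack=$ <L>  input=r $  — expand <L> ::= r
Stack after step 6: $ r (top = r).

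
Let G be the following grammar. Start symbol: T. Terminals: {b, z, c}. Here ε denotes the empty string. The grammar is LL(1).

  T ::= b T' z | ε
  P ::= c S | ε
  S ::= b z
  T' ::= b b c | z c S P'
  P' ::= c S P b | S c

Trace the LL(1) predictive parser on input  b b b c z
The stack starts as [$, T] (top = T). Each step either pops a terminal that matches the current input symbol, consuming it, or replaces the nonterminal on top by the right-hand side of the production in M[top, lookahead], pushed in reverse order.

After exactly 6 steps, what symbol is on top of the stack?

z

     Stack      Input        Action
  1  $ T        b b b c z $  expand T ::= b T' z
  2  $ z T' b   b b b c z $  match b
  3  $ z T'     b b c z $    expand T' ::= b b c
  4  $ z c b b  b b c z $    match b
  5  $ z c b    b c z $      match b
  6  $ z c      c z $        match c
Stack after step 6: $ z (top = z).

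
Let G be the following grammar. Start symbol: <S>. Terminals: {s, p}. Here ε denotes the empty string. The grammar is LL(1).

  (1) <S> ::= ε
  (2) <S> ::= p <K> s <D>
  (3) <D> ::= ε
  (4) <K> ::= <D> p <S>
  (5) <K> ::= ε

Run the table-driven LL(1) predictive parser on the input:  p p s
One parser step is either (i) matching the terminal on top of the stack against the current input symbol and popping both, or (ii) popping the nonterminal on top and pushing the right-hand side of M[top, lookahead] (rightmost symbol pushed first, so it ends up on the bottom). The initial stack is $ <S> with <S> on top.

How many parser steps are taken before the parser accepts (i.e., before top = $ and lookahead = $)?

step 1: stack=$ <S>  input=p p s $  — expand <S> ::= p <K> s <D>
step 2: stack=$ <D> s <K> p  input=p p s $  — match p
step 3: stack=$ <D> s <K>  input=p s $  — expand <K> ::= <D> p <S>
step 4: stack=$ <D> s <S> p <D>  input=p s $  — expand <D> ::= ε
step 5: stack=$ <D> s <S> p  input=p s $  — match p
step 6: stack=$ <D> s <S>  input=s $  — expand <S> ::= ε
step 7: stack=$ <D> s  input=s $  — match s
step 8: stack=$ <D>  input=$  — expand <D> ::= ε
Accept reached after 8 steps.

8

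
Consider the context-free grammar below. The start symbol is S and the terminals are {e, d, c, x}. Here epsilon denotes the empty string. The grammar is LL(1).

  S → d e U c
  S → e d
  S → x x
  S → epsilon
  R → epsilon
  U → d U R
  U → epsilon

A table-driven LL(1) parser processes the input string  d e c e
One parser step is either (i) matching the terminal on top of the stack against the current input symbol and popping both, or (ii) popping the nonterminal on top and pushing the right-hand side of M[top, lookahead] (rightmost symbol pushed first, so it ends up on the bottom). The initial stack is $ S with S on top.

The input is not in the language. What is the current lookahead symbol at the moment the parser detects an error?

step 1: stack=$ S  input=d e c e $  — expand S → d e U c
step 2: stack=$ c U e d  input=d e c e $  — match d
step 3: stack=$ c U e  input=e c e $  — match e
step 4: stack=$ c U  input=c e $  — expand U → epsilon
step 5: stack=$ c  input=c e $  — match c
step 6: stack=$  input=e $  — error: stack empty but input remains

e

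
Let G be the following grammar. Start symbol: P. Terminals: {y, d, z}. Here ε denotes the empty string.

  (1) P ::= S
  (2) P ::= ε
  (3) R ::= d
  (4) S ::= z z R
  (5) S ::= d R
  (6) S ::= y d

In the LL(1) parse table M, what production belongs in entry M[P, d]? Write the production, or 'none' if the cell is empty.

FIRST(R): from R::=d we get {d}. So FIRST(R) = {d}.
FIRST(S): from S::=z z R we get {z}; from S::=d R we get {d}; from S::=y d we get {y}. So FIRST(S) = {d, y, z}.
FIRST(P): from P::=S we get {d, y, z}; from P::=ε we get {ε}. So FIRST(P) = {ε, d, y, z}.
FOLLOW(P) includes $ since P is the start symbol.
FOLLOW(P): P appears on no right-hand side. Thus FOLLOW(P) = {$}.
For P ::= S: FIRST(S) = {d, y, z}, so it goes in M[P, t] for t ∈ {d, y, z}.
For P ::= ε: FIRST(ε) = {ε}, so it goes in M[P, t] for t ∈ {}; since ε ∈ FIRST, also for every t ∈ FOLLOW(P) = {$}.

P ::= S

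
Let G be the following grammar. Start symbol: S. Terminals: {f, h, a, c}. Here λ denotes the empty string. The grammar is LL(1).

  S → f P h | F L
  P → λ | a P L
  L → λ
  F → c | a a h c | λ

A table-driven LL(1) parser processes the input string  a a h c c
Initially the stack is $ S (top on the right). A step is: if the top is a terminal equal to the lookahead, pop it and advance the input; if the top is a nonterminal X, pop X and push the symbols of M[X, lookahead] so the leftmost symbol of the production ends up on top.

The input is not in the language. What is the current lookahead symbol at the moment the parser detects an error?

step 1: stack=$ S  input=a a h c c $  — expand S → F L
step 2: stack=$ L F  input=a a h c c $  — expand F → a a h c
step 3: stack=$ L c h a a  input=a a h c c $  — match a
step 4: stack=$ L c h a  input=a h c c $  — match a
step 5: stack=$ L c h  input=h c c $  — match h
step 6: stack=$ L c  input=c c $  — match c
step 7: stack=$ L  input=c $  — error: M[L, c] is empty

c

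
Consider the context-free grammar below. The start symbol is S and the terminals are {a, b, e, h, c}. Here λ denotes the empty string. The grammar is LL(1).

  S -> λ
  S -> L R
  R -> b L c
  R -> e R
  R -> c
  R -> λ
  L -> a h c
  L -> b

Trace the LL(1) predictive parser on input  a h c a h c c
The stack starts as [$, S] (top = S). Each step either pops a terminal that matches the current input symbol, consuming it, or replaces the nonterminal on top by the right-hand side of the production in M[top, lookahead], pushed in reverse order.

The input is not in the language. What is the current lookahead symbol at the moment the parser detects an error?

     Stack      Input            Action
  1  $ S        a h c a h c c $  expand S -> L R
  2  $ R L      a h c a h c c $  expand L -> a h c
  3  $ R c h a  a h c a h c c $  match a
  4  $ R c h    h c a h c c $    match h
  5  $ R c      c a h c c $      match c
  6  $ R        a h c c $        error: M[R, a] is empty

a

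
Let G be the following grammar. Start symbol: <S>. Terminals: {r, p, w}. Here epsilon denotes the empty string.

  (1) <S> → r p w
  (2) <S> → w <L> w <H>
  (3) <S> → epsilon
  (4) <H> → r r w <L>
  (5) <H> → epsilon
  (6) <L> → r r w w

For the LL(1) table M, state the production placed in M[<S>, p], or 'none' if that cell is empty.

none

FIRST(<S>) = {epsilon, r, w}
FIRST(<H>) = {epsilon, r}
FIRST(<L>) = {r}
FOLLOW(<S>) includes $ since <S> is the start symbol.
FOLLOW(<S>): <S> appears on no right-hand side. Thus FOLLOW(<S>) = {$}.
For <S> → r p w: FIRST(r p w) = {r}, so it goes in M[<S>, t] for t ∈ {r}.
For <S> → w <L> w <H>: FIRST(w <L> w <H>) = {w}, so it goes in M[<S>, t] for t ∈ {w}.
For <S> → epsilon: FIRST(epsilon) = {epsilon}, so it goes in M[<S>, t] for t ∈ {}; since epsilon ∈ FIRST, also for every t ∈ FOLLOW(<S>) = {$}.
None of these place a production in M[<S>, p].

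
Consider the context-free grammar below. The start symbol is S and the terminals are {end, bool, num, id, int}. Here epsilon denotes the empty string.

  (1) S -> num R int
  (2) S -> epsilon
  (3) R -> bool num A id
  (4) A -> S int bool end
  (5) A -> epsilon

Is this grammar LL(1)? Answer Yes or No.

FIRST(S) = {epsilon, num}
FIRST(R) = {bool}
FIRST(A) = {epsilon, int, num}
FOLLOW(S) = {$, int}
FOLLOW(R) = {int}
FOLLOW(A) = {id}
Each cell of M receives at most one production.

Yes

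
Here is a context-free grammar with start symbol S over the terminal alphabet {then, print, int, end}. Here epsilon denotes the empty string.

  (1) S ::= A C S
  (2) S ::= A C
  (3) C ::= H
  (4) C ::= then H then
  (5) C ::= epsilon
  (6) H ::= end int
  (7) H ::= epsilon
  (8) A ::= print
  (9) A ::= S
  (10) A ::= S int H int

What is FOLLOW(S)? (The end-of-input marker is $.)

FIRST(H) = {epsilon, end}
FIRST(C) = {epsilon, end, then}  (via H)
FIRST(S) = {print}  (via A C S, A C)
FIRST(A) = {print}  (via S, S int H int)
FOLLOW(S) includes $ since S is the start symbol.
FOLLOW(S): in S::=A C S, the suffix after S is empty (adds nothing new); in A::=S, the suffix after S is empty, so FOLLOW(S) ⊇ FOLLOW(A) = {$, end, int, print, then}; in A::=S int H int, S is followed by int H int with FIRST {int}. Thus FOLLOW(S) = {$, end, int, print, then}.
FOLLOW(C): in S::=A C S, C is followed by S with FIRST {print}; in S::=A C, the suffix after C is empty, so FOLLOW(C) ⊇ FOLLOW(S) = {$, end, int, print, then}. Thus FOLLOW(C) = {$, end, int, print, then}.
FOLLOW(H): in C::=H, the suffix after H is empty, so FOLLOW(H) ⊇ FOLLOW(C) = {$, end, int, print, then}; in C::=then H then, H is followed by then with FIRST {then}; in A::=S int H int, H is followed by int with FIRST {int}. Thus FOLLOW(H) = {$, end, int, print, then}.
FOLLOW(A): in S::=A C S, A is followed by C S with FIRST {end, print, then}; in S::=A C, A is followed by C with FIRST {epsilon, end, then}; in S::=A C, the suffix after A is nullable, so FOLLOW(A) ⊇ FOLLOW(S) = {$, end, int, print, then}. Thus FOLLOW(A) = {$, end, int, print, then}.

{$, end, int, print, then}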